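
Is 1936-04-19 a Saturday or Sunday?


Anchor: Jan 1, 1936. With p = 1936 - 1 = 1935: (p + p//4 - p//100 + p//400) mod 7 = (1935 + 483 - 19 + 4) mod 7 = 2403 mod 7 = 2 -> Wednesday (Mon=0 ... Sun=6)
Day of year: 110; offset = 109
Weekday index = (2 + 109) mod 7 = 6 -> Sunday
Weekend days: Saturday, Sunday

Yes


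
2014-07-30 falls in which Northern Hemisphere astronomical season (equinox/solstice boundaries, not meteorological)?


Date: July 30
Astronomical Summer (approx.; exact equinox/solstice day varies by year): June 21 to September 21
July 30 falls within the Summer window

Summer


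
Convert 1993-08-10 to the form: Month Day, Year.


ISO 1993-08-10 parses as year=1993, month=08, day=10
Month 8 -> August

August 10, 1993


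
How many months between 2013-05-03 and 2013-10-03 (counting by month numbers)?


From May 2013 to October 2013
0 years * 12 = 0 months, plus 5 months = 5

5 months


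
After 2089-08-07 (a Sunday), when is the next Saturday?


Current: Sunday
Target: Saturday
Days ahead: 6

Next Saturday: 2089-08-13


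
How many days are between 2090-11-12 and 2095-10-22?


From 2090-11-12 to 2095-10-22
2090-11-12: days before November = 31 + 28 + 31 + 30 + 31 + 30 + 31 + 31 + 30 + 31 = 304 (2090 is not a leap year); day of year = 304 + 12 = 316
2095-10-22: days before October = 31 + 28 + 31 + 30 + 31 + 30 + 31 + 31 + 30 = 273 (2095 is not a leap year); day of year = 273 + 22 = 295
Rest of 2090: 365 - 316 = 49
Full years 2091 (365), 2092 (366), 2093 (365), 2094 (365): 1461
Total = 49 + 1461 + 295 = 1805

1805 days


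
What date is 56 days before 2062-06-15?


Start: 2062-06-15, subtract 56 days
Back 15 days from June 15 reaches May 31, 2062 -> 41 left
May 2062 has 31 days -> back to April 30, 2062 -> 10 left
April 2062: 30 - 10 = 20 -> lands on April 20

Result: 2062-04-20


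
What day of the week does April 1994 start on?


Target: April 1, 1994
Anchor: Jan 1, 1994. With p = 1994 - 1 = 1993: (p + p//4 - p//100 + p//400) mod 7 = (1993 + 498 - 19 + 4) mod 7 = 2476 mod 7 = 5 -> Saturday (Mon=0 ... Sun=6)
Days before April (Jan-Mar): 90 days
Weekday index = (5 + 90) mod 7 = 4

Friday


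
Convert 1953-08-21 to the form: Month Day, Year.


ISO 1953-08-21 parses as year=1953, month=08, day=21
Month 8 -> August

August 21, 1953


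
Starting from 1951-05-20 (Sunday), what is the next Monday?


Current: Sunday
Target: Monday
Days ahead: 1

Next Monday: 1951-05-21


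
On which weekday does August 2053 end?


August 2053 has 31 days
Anchor: Jan 1, 2053. With p = 2053 - 1 = 2052: (p + p//4 - p//100 + p//400) mod 7 = (2052 + 513 - 20 + 5) mod 7 = 2550 mod 7 = 2 -> Wednesday (Mon=0 ... Sun=6)
Days before August (Jan-Jul): 212; August 1 index = (2 + 212) mod 7 = 4 -> Friday
Last day offset: 31 - 1 = 30 days
Weekday index = (4 + 30) mod 7 = 6

Sunday, August 31


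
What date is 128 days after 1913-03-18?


Start: 1913-03-18, add 128 days
March 1913 has 31 days: 31 - 18 = 13 days to March 31 -> 115 left
April 1913 has 30 days -> 85 left
May 1913 has 31 days -> 54 left
June 1913 has 30 days -> 24 left
July 1913: 24 <= 31 -> lands on July 24

Result: 1913-07-24


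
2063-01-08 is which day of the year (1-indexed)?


Date: January 8, 2063
No months before January
Plus 8 days in January

Day of year: 8


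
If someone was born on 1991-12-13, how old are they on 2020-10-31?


Birth: 1991-12-13
Reference: 2020-10-31
Year difference: 2020 - 1991 = 29
Birthday not yet reached in 2020, subtract 1

28 years old


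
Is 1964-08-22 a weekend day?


Anchor: Jan 1, 1964. With p = 1964 - 1 = 1963: (p + p//4 - p//100 + p//400) mod 7 = (1963 + 490 - 19 + 4) mod 7 = 2438 mod 7 = 2 -> Wednesday (Mon=0 ... Sun=6)
Day of year: 235; offset = 234
Weekday index = (2 + 234) mod 7 = 5 -> Saturday
Weekend days: Saturday, Sunday

Yes


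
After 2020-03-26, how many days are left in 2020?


Day of year: 86 of 366
Remaining = 366 - 86

280 days


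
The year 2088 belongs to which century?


Century = (year - 1) // 100 + 1
= (2088 - 1) // 100 + 1
= 2087 // 100 + 1
= 20 + 1

21st century


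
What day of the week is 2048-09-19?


Date: September 19, 2048
Anchor: Jan 1, 2048. With p = 2048 - 1 = 2047: (p + p//4 - p//100 + p//400) mod 7 = (2047 + 511 - 20 + 5) mod 7 = 2543 mod 7 = 2 -> Wednesday (Mon=0 ... Sun=6)
Days before September (Jan-Aug): 244; offset = 244 + 19 - 1 = 262
Weekday index = (2 + 262) mod 7 = 5

Day of the week: Saturday


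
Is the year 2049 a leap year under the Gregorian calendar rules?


Gregorian leap year rule: divisible by 4, but not by 100, unless also by 400.
2049 is not divisible by 4 -> not a leap year

No


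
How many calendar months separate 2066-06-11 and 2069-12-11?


From June 2066 to December 2069
3 years * 12 = 36 months, plus 6 months = 42

42 months


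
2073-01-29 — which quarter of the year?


Month: January (month 1)
Q1: Jan-Mar, Q2: Apr-Jun, Q3: Jul-Sep, Q4: Oct-Dec

Q1


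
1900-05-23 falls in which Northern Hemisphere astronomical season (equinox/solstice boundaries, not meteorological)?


Date: May 23
Astronomical Spring (approx.; exact equinox/solstice day varies by year): March 20 to June 20
May 23 falls within the Spring window

Spring


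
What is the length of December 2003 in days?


December 2003

31 days


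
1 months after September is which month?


September is month 9
9 + 1 = 10

October


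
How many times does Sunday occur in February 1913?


February 1913 has 28 days
Anchor: Jan 1, 1913. With p = 1913 - 1 = 1912: (p + p//4 - p//100 + p//400) mod 7 = (1912 + 478 - 19 + 4) mod 7 = 2375 mod 7 = 2 -> Wednesday (Mon=0 ... Sun=6)
Days before February (Jan): 31; February 1 index = (2 + 31) mod 7 = 5 -> Saturday
First Sunday is February 2
Sundays: 2, 9, 16, 23

4 Sundays


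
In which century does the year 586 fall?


Century = (year - 1) // 100 + 1
= (586 - 1) // 100 + 1
= 585 // 100 + 1
= 5 + 1

6th century


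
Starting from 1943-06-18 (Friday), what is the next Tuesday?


Current: Friday
Target: Tuesday
Days ahead: 4

Next Tuesday: 1943-06-22


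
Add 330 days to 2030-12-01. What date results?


Start: 2030-12-01, add 330 days
December 2030 has 31 days: 31 - 1 = 30 days to December 31 -> 300 left
January 2031 has 31 days -> 269 left
February 2031 has 28 days -> 241 left
March 2031 has 31 days -> 210 left
April 2031 has 30 days -> 180 left
May 2031 has 31 days -> 149 left
June 2031 has 30 days -> 119 left
July 2031 has 31 days -> 88 left
August 2031 has 31 days -> 57 left
September 2031 has 30 days -> 27 left
October 2031: 27 <= 31 -> lands on October 27

Result: 2031-10-27


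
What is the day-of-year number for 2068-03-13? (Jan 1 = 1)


Date: March 13, 2068
Days in months 1 through 2: 60
Plus 13 days in March

Day of year: 73


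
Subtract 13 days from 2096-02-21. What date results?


Start: 2096-02-21, subtract 13 days
21 - 13 = 8 stays within February 2096

Result: 2096-02-08


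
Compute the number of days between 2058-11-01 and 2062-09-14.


From 2058-11-01 to 2062-09-14
2058-11-01: days before November = 31 + 28 + 31 + 30 + 31 + 30 + 31 + 31 + 30 + 31 = 304 (2058 is not a leap year); day of year = 304 + 1 = 305
2062-09-14: days before September = 31 + 28 + 31 + 30 + 31 + 30 + 31 + 31 = 243 (2062 is not a leap year); day of year = 243 + 14 = 257
Rest of 2058: 365 - 305 = 60
Full years 2059 (365), 2060 (366), 2061 (365): 1096
Total = 60 + 1096 + 257 = 1413

1413 days


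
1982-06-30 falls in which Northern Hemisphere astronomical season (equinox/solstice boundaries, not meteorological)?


Date: June 30
Astronomical Summer (approx.; exact equinox/solstice day varies by year): June 21 to September 21
June 30 falls within the Summer window

Summer


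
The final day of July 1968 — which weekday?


July 1968 has 31 days
Anchor: Jan 1, 1968. With p = 1968 - 1 = 1967: (p + p//4 - p//100 + p//400) mod 7 = (1967 + 491 - 19 + 4) mod 7 = 2443 mod 7 = 0 -> Monday (Mon=0 ... Sun=6)
Days before July (Jan-Jun): 182; July 1 index = (0 + 182) mod 7 = 0 -> Monday
Last day offset: 31 - 1 = 30 days
Weekday index = (0 + 30) mod 7 = 2

Wednesday, July 31


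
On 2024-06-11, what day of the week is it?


Date: June 11, 2024
Anchor: Jan 1, 2024. With p = 2024 - 1 = 2023: (p + p//4 - p//100 + p//400) mod 7 = (2023 + 505 - 20 + 5) mod 7 = 2513 mod 7 = 0 -> Monday (Mon=0 ... Sun=6)
Days before June (Jan-May): 152; offset = 152 + 11 - 1 = 162
Weekday index = (0 + 162) mod 7 = 1

Day of the week: Tuesday


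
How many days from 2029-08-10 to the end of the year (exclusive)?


Day of year: 222 of 365
Remaining = 365 - 222

143 days


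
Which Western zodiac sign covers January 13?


Date: January 13
Conventional tropical zodiac dates: Capricorn from December 22 onward; Aquarius starts January 20
January 13 falls within the Capricorn range

Capricorn


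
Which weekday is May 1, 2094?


Target: May 1, 2094
Anchor: Jan 1, 2094. With p = 2094 - 1 = 2093: (p + p//4 - p//100 + p//400) mod 7 = (2093 + 523 - 20 + 5) mod 7 = 2601 mod 7 = 4 -> Friday (Mon=0 ... Sun=6)
Days before May (Jan-Apr): 120 days
Weekday index = (4 + 120) mod 7 = 5

Saturday


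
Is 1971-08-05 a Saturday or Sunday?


Anchor: Jan 1, 1971. With p = 1971 - 1 = 1970: (p + p//4 - p//100 + p//400) mod 7 = (1970 + 492 - 19 + 4) mod 7 = 2447 mod 7 = 4 -> Friday (Mon=0 ... Sun=6)
Day of year: 217; offset = 216
Weekday index = (4 + 216) mod 7 = 3 -> Thursday
Weekend days: Saturday, Sunday

No


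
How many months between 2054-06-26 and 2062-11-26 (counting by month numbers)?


From June 2054 to November 2062
8 years * 12 = 96 months, plus 5 months = 101

101 months


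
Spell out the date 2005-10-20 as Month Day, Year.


ISO 2005-10-20 parses as year=2005, month=10, day=20
Month 10 -> October

October 20, 2005


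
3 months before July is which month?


July is month 7
7 - 3 = 4

April


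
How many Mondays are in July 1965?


July 1965 has 31 days
Anchor: Jan 1, 1965. With p = 1965 - 1 = 1964: (p + p//4 - p//100 + p//400) mod 7 = (1964 + 491 - 19 + 4) mod 7 = 2440 mod 7 = 4 -> Friday (Mon=0 ... Sun=6)
Days before July (Jan-Jun): 181; July 1 index = (4 + 181) mod 7 = 3 -> Thursday
First Monday is July 5
Mondays: 5, 12, 19, 26

4 Mondays


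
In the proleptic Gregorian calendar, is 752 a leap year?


Gregorian leap year rule: divisible by 4, but not by 100, unless also by 400.
752 is divisible by 4 but not 100 -> leap year

Yes


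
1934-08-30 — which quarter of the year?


Month: August (month 8)
Q1: Jan-Mar, Q2: Apr-Jun, Q3: Jul-Sep, Q4: Oct-Dec

Q3


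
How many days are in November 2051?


November 2051

30 days


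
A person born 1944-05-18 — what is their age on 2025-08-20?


Birth: 1944-05-18
Reference: 2025-08-20
Year difference: 2025 - 1944 = 81

81 years old


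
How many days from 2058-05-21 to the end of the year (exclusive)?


Day of year: 141 of 365
Remaining = 365 - 141

224 days


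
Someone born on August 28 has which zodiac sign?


Date: August 28
Conventional tropical zodiac dates: Virgo from August 23 onward; Libra starts September 23
August 28 falls within the Virgo range

Virgo


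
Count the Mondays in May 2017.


May 2017 has 31 days
Anchor: Jan 1, 2017. With p = 2017 - 1 = 2016: (p + p//4 - p//100 + p//400) mod 7 = (2016 + 504 - 20 + 5) mod 7 = 2505 mod 7 = 6 -> Sunday (Mon=0 ... Sun=6)
Days before May (Jan-Apr): 120; May 1 index = (6 + 120) mod 7 = 0 -> Monday
First Monday is May 1
Mondays: 1, 8, 15, 22, 29

5 Mondays


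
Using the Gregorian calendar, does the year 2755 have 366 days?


Gregorian leap year rule: divisible by 4, but not by 100, unless also by 400.
2755 is not divisible by 4 -> not a leap year

No


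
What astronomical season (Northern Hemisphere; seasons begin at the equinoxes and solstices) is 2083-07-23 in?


Date: July 23
Astronomical Summer (approx.; exact equinox/solstice day varies by year): June 21 to September 21
July 23 falls within the Summer window

Summer


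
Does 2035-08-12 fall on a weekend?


Anchor: Jan 1, 2035. With p = 2035 - 1 = 2034: (p + p//4 - p//100 + p//400) mod 7 = (2034 + 508 - 20 + 5) mod 7 = 2527 mod 7 = 0 -> Monday (Mon=0 ... Sun=6)
Day of year: 224; offset = 223
Weekday index = (0 + 223) mod 7 = 6 -> Sunday
Weekend days: Saturday, Sunday

Yes


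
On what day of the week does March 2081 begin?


Target: March 1, 2081
Anchor: Jan 1, 2081. With p = 2081 - 1 = 2080: (p + p//4 - p//100 + p//400) mod 7 = (2080 + 520 - 20 + 5) mod 7 = 2585 mod 7 = 2 -> Wednesday (Mon=0 ... Sun=6)
Days before March (Jan-Feb): 59 days
Weekday index = (2 + 59) mod 7 = 5

Saturday


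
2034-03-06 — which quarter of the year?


Month: March (month 3)
Q1: Jan-Mar, Q2: Apr-Jun, Q3: Jul-Sep, Q4: Oct-Dec

Q1


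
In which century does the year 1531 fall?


Century = (year - 1) // 100 + 1
= (1531 - 1) // 100 + 1
= 1530 // 100 + 1
= 15 + 1

16th century


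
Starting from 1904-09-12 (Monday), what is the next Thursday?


Current: Monday
Target: Thursday
Days ahead: 3

Next Thursday: 1904-09-15


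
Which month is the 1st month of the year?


Month 1 of 12

January


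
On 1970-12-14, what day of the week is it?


Date: December 14, 1970
Anchor: Jan 1, 1970. With p = 1970 - 1 = 1969: (p + p//4 - p//100 + p//400) mod 7 = (1969 + 492 - 19 + 4) mod 7 = 2446 mod 7 = 3 -> Thursday (Mon=0 ... Sun=6)
Days before December (Jan-Nov): 334; offset = 334 + 14 - 1 = 347
Weekday index = (3 + 347) mod 7 = 0

Day of the week: Monday


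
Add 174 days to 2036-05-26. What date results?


Start: 2036-05-26, add 174 days
May 2036 has 31 days: 31 - 26 = 5 days to May 31 -> 169 left
June 2036 has 30 days -> 139 left
July 2036 has 31 days -> 108 left
August 2036 has 31 days -> 77 left
September 2036 has 30 days -> 47 left
October 2036 has 31 days -> 16 left
November 2036: 16 <= 30 -> lands on November 16

Result: 2036-11-16


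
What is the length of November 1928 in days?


November 1928

30 days


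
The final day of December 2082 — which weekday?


December 2082 has 31 days
Anchor: Jan 1, 2082. With p = 2082 - 1 = 2081: (p + p//4 - p//100 + p//400) mod 7 = (2081 + 520 - 20 + 5) mod 7 = 2586 mod 7 = 3 -> Thursday (Mon=0 ... Sun=6)
Days before December (Jan-Nov): 334; December 1 index = (3 + 334) mod 7 = 1 -> Tuesday
Last day offset: 31 - 1 = 30 days
Weekday index = (1 + 30) mod 7 = 3

Thursday, December 31


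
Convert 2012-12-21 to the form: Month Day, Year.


ISO 2012-12-21 parses as year=2012, month=12, day=21
Month 12 -> December

December 21, 2012


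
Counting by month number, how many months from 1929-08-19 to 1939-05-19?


From August 1929 to May 1939
10 years * 12 = 120 months, minus 3 months = 117

117 months


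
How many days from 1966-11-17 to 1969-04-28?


From 1966-11-17 to 1969-04-28
1966-11-17: days before November = 31 + 28 + 31 + 30 + 31 + 30 + 31 + 31 + 30 + 31 = 304 (1966 is not a leap year); day of year = 304 + 17 = 321
1969-04-28: days before April = 31 + 28 + 31 = 90 (1969 is not a leap year); day of year = 90 + 28 = 118
Rest of 1966: 365 - 321 = 44
Full years 1967 (365), 1968 (366): 731
Total = 44 + 731 + 118 = 893

893 days


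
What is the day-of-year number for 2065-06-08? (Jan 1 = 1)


Date: June 8, 2065
Days in months 1 through 5: 151
Plus 8 days in June

Day of year: 159


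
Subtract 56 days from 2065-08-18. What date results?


Start: 2065-08-18, subtract 56 days
Back 18 days from August 18 reaches July 31, 2065 -> 38 left
July 2065 has 31 days -> back to June 30, 2065 -> 7 left
June 2065: 30 - 7 = 23 -> lands on June 23

Result: 2065-06-23


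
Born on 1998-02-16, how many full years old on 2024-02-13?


Birth: 1998-02-16
Reference: 2024-02-13
Year difference: 2024 - 1998 = 26
Birthday not yet reached in 2024, subtract 1

25 years old


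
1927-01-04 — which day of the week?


Date: January 4, 1927
Anchor: Jan 1, 1927. With p = 1927 - 1 = 1926: (p + p//4 - p//100 + p//400) mod 7 = (1926 + 481 - 19 + 4) mod 7 = 2392 mod 7 = 5 -> Saturday (Mon=0 ... Sun=6)
Days into year = 4 - 1 = 3
Weekday index = (5 + 3) mod 7 = 1

Day of the week: Tuesday


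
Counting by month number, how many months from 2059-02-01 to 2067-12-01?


From February 2059 to December 2067
8 years * 12 = 96 months, plus 10 months = 106

106 months


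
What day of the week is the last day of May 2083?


May 2083 has 31 days
Anchor: Jan 1, 2083. With p = 2083 - 1 = 2082: (p + p//4 - p//100 + p//400) mod 7 = (2082 + 520 - 20 + 5) mod 7 = 2587 mod 7 = 4 -> Friday (Mon=0 ... Sun=6)
Days before May (Jan-Apr): 120; May 1 index = (4 + 120) mod 7 = 5 -> Saturday
Last day offset: 31 - 1 = 30 days
Weekday index = (5 + 30) mod 7 = 0

Monday, May 31


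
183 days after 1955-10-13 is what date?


Start: 1955-10-13, add 183 days
October 1955 has 31 days: 31 - 13 = 18 days to October 31 -> 165 left
November 1955 has 30 days -> 135 left
December 1955 has 31 days -> 104 left
January 1956 has 31 days -> 73 left
February 1956 has 29 days -> 44 left
March 1956 has 31 days -> 13 left
April 1956: 13 <= 30 -> lands on April 13

Result: 1956-04-13


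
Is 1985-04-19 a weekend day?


Anchor: Jan 1, 1985. With p = 1985 - 1 = 1984: (p + p//4 - p//100 + p//400) mod 7 = (1984 + 496 - 19 + 4) mod 7 = 2465 mod 7 = 1 -> Tuesday (Mon=0 ... Sun=6)
Day of year: 109; offset = 108
Weekday index = (1 + 108) mod 7 = 4 -> Friday
Weekend days: Saturday, Sunday

No


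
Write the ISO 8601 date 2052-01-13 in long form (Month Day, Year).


ISO 2052-01-13 parses as year=2052, month=01, day=13
Month 1 -> January

January 13, 2052


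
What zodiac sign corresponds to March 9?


Date: March 9
Conventional tropical zodiac dates: Pisces from February 19 onward; Aries starts March 21
March 9 falls within the Pisces range

Pisces


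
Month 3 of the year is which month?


Month 3 of 12

March


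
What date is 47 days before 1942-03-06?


Start: 1942-03-06, subtract 47 days
Back 6 days from March 6 reaches February 28, 1942 -> 41 left
February 1942 has 28 days -> back to January 31, 1942 -> 13 left
January 1942: 31 - 13 = 18 -> lands on January 18

Result: 1942-01-18


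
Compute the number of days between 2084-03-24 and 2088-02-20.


From 2084-03-24 to 2088-02-20
2084-03-24: days before March = 31 + 29 = 60 (2084 is a leap year); day of year = 60 + 24 = 84
2088-02-20: days before February = 31; day of year = 31 + 20 = 51
Rest of 2084: 366 - 84 = 282
Full years 2085 (365), 2086 (365), 2087 (365): 1095
Total = 282 + 1095 + 51 = 1428

1428 days


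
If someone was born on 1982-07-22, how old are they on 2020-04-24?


Birth: 1982-07-22
Reference: 2020-04-24
Year difference: 2020 - 1982 = 38
Birthday not yet reached in 2020, subtract 1

37 years old


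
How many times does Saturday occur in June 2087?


June 2087 has 30 days
Anchor: Jan 1, 2087. With p = 2087 - 1 = 2086: (p + p//4 - p//100 + p//400) mod 7 = (2086 + 521 - 20 + 5) mod 7 = 2592 mod 7 = 2 -> Wednesday (Mon=0 ... Sun=6)
Days before June (Jan-May): 151; June 1 index = (2 + 151) mod 7 = 6 -> Sunday
First Saturday is June 7
Saturdays: 7, 14, 21, 28

4 Saturdays


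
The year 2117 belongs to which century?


Century = (year - 1) // 100 + 1
= (2117 - 1) // 100 + 1
= 2116 // 100 + 1
= 21 + 1

22nd century


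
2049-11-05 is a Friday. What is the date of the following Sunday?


Current: Friday
Target: Sunday
Days ahead: 2

Next Sunday: 2049-11-07


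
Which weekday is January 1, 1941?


Target: January 1, 1941
Anchor: Jan 1, 1941. With p = 1941 - 1 = 1940: (p + p//4 - p//100 + p//400) mod 7 = (1940 + 485 - 19 + 4) mod 7 = 2410 mod 7 = 2 -> Wednesday (Mon=0 ... Sun=6)
Offset from anchor: 0 days
Weekday index = (2 + 0) mod 7 = 2

Wednesday


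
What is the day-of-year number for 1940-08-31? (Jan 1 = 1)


Date: August 31, 1940
Days in months 1 through 7: 213
Plus 31 days in August

Day of year: 244


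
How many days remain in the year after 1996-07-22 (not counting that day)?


Day of year: 204 of 366
Remaining = 366 - 204

162 days


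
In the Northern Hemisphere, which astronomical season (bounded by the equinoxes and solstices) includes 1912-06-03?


Date: June 3
Astronomical Spring (approx.; exact equinox/solstice day varies by year): March 20 to June 20
June 3 falls within the Spring window

Spring


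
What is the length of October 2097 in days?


October 2097

31 days


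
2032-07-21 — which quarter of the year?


Month: July (month 7)
Q1: Jan-Mar, Q2: Apr-Jun, Q3: Jul-Sep, Q4: Oct-Dec

Q3


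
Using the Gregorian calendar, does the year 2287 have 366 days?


Gregorian leap year rule: divisible by 4, but not by 100, unless also by 400.
2287 is not divisible by 4 -> not a leap year

No


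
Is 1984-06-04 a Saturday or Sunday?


Anchor: Jan 1, 1984. With p = 1984 - 1 = 1983: (p + p//4 - p//100 + p//400) mod 7 = (1983 + 495 - 19 + 4) mod 7 = 2463 mod 7 = 6 -> Sunday (Mon=0 ... Sun=6)
Day of year: 156; offset = 155
Weekday index = (6 + 155) mod 7 = 0 -> Monday
Weekend days: Saturday, Sunday

No


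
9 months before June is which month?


June is month 6
6 - 9 = -3; wrap: -3 + 12 = 9

September


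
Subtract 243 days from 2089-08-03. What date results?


Start: 2089-08-03, subtract 243 days
Back 3 days from August 3 reaches July 31, 2089 -> 240 left
July 2089 has 31 days -> back to June 30, 2089 -> 209 left
June 2089 has 30 days -> back to May 31, 2089 -> 179 left
May 2089 has 31 days -> back to April 30, 2089 -> 148 left
April 2089 has 30 days -> back to March 31, 2089 -> 118 left
March 2089 has 31 days -> back to February 28, 2089 -> 87 left
February 2089 has 28 days -> back to January 31, 2089 -> 59 left
January 2089 has 31 days -> back to December 31, 2088 -> 28 left
December 2088: 31 - 28 = 3 -> lands on December 3

Result: 2088-12-03


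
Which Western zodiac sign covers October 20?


Date: October 20
Conventional tropical zodiac dates: Libra from September 23 onward; Scorpio starts October 23
October 20 falls within the Libra range

Libra


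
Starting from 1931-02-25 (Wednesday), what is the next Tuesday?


Current: Wednesday
Target: Tuesday
Days ahead: 6

Next Tuesday: 1931-03-03


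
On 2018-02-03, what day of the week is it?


Date: February 3, 2018
Anchor: Jan 1, 2018. With p = 2018 - 1 = 2017: (p + p//4 - p//100 + p//400) mod 7 = (2017 + 504 - 20 + 5) mod 7 = 2506 mod 7 = 0 -> Monday (Mon=0 ... Sun=6)
Days before February (Jan): 31; offset = 31 + 3 - 1 = 33
Weekday index = (0 + 33) mod 7 = 5

Day of the week: Saturday


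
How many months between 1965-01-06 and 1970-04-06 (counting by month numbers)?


From January 1965 to April 1970
5 years * 12 = 60 months, plus 3 months = 63

63 months


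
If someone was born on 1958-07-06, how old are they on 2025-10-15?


Birth: 1958-07-06
Reference: 2025-10-15
Year difference: 2025 - 1958 = 67

67 years old


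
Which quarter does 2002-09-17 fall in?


Month: September (month 9)
Q1: Jan-Mar, Q2: Apr-Jun, Q3: Jul-Sep, Q4: Oct-Dec

Q3


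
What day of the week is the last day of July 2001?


July 2001 has 31 days
Anchor: Jan 1, 2001. With p = 2001 - 1 = 2000: (p + p//4 - p//100 + p//400) mod 7 = (2000 + 500 - 20 + 5) mod 7 = 2485 mod 7 = 0 -> Monday (Mon=0 ... Sun=6)
Days before July (Jan-Jun): 181; July 1 index = (0 + 181) mod 7 = 6 -> Sunday
Last day offset: 31 - 1 = 30 days
Weekday index = (6 + 30) mod 7 = 1

Tuesday, July 31


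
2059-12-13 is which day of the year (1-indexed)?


Date: December 13, 2059
Days in months 1 through 11: 334
Plus 13 days in December

Day of year: 347


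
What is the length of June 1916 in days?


June 1916

30 days


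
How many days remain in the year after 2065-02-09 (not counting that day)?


Day of year: 40 of 365
Remaining = 365 - 40

325 days


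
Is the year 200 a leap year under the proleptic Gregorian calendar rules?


Gregorian leap year rule: divisible by 4, but not by 100, unless also by 400.
200 is divisible by 100 but not 400 -> not a leap year

No


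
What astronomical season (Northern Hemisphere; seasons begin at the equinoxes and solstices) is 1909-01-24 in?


Date: January 24
Astronomical Winter (approx.; exact equinox/solstice day varies by year): December 21 to March 19
January 24 falls within the Winter window

Winter


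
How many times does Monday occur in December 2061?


December 2061 has 31 days
Anchor: Jan 1, 2061. With p = 2061 - 1 = 2060: (p + p//4 - p//100 + p//400) mod 7 = (2060 + 515 - 20 + 5) mod 7 = 2560 mod 7 = 5 -> Saturday (Mon=0 ... Sun=6)
Days before December (Jan-Nov): 334; December 1 index = (5 + 334) mod 7 = 3 -> Thursday
First Monday is December 5
Mondays: 5, 12, 19, 26

4 Mondays


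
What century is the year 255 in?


Century = (year - 1) // 100 + 1
= (255 - 1) // 100 + 1
= 254 // 100 + 1
= 2 + 1

3rd century


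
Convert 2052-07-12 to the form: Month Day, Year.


ISO 2052-07-12 parses as year=2052, month=07, day=12
Month 7 -> July

July 12, 2052


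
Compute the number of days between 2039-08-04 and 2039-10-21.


From 2039-08-04 to 2039-10-21
2039-08-04: days before August = 31 + 28 + 31 + 30 + 31 + 30 + 31 = 212 (2039 is not a leap year); day of year = 212 + 4 = 216
2039-10-21: days before October = 31 + 28 + 31 + 30 + 31 + 30 + 31 + 31 + 30 = 273 (2039 is not a leap year); day of year = 273 + 21 = 294
Same year: 294 - 216 = 78

78 days


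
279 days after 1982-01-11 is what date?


Start: 1982-01-11, add 279 days
January 1982 has 31 days: 31 - 11 = 20 days to January 31 -> 259 left
February 1982 has 28 days -> 231 left
March 1982 has 31 days -> 200 left
April 1982 has 30 days -> 170 left
May 1982 has 31 days -> 139 left
June 1982 has 30 days -> 109 left
July 1982 has 31 days -> 78 left
August 1982 has 31 days -> 47 left
September 1982 has 30 days -> 17 left
October 1982: 17 <= 31 -> lands on October 17

Result: 1982-10-17


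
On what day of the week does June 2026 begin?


Target: June 1, 2026
Anchor: Jan 1, 2026. With p = 2026 - 1 = 2025: (p + p//4 - p//100 + p//400) mod 7 = (2025 + 506 - 20 + 5) mod 7 = 2516 mod 7 = 3 -> Thursday (Mon=0 ... Sun=6)
Days before June (Jan-May): 151 days
Weekday index = (3 + 151) mod 7 = 0

Monday


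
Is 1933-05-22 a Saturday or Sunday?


Anchor: Jan 1, 1933. With p = 1933 - 1 = 1932: (p + p//4 - p//100 + p//400) mod 7 = (1932 + 483 - 19 + 4) mod 7 = 2400 mod 7 = 6 -> Sunday (Mon=0 ... Sun=6)
Day of year: 142; offset = 141
Weekday index = (6 + 141) mod 7 = 0 -> Monday
Weekend days: Saturday, Sunday

No


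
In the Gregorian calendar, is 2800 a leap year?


Gregorian leap year rule: divisible by 4, but not by 100, unless also by 400.
2800 is divisible by 400 -> leap year

Yes


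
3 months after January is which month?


January is month 1
1 + 3 = 4

April


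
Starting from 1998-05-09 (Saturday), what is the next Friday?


Current: Saturday
Target: Friday
Days ahead: 6

Next Friday: 1998-05-15


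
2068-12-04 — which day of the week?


Date: December 4, 2068
Anchor: Jan 1, 2068. With p = 2068 - 1 = 2067: (p + p//4 - p//100 + p//400) mod 7 = (2067 + 516 - 20 + 5) mod 7 = 2568 mod 7 = 6 -> Sunday (Mon=0 ... Sun=6)
Days before December (Jan-Nov): 335; offset = 335 + 4 - 1 = 338
Weekday index = (6 + 338) mod 7 = 1

Day of the week: Tuesday


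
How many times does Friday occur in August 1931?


August 1931 has 31 days
Anchor: Jan 1, 1931. With p = 1931 - 1 = 1930: (p + p//4 - p//100 + p//400) mod 7 = (1930 + 482 - 19 + 4) mod 7 = 2397 mod 7 = 3 -> Thursday (Mon=0 ... Sun=6)
Days before August (Jan-Jul): 212; August 1 index = (3 + 212) mod 7 = 5 -> Saturday
First Friday is August 7
Fridays: 7, 14, 21, 28

4 Fridays


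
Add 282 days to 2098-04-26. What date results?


Start: 2098-04-26, add 282 days
April 2098 has 30 days: 30 - 26 = 4 days to April 30 -> 278 left
May 2098 has 31 days -> 247 left
June 2098 has 30 days -> 217 left
July 2098 has 31 days -> 186 left
August 2098 has 31 days -> 155 left
September 2098 has 30 days -> 125 left
October 2098 has 31 days -> 94 left
November 2098 has 30 days -> 64 left
December 2098 has 31 days -> 33 left
January 2099 has 31 days -> 2 left
February 2099: 2 <= 28 -> lands on February 2

Result: 2099-02-02


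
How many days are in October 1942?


October 1942

31 days


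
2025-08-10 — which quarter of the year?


Month: August (month 8)
Q1: Jan-Mar, Q2: Apr-Jun, Q3: Jul-Sep, Q4: Oct-Dec

Q3


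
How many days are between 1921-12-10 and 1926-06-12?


From 1921-12-10 to 1926-06-12
1921-12-10: days before December = 31 + 28 + 31 + 30 + 31 + 30 + 31 + 31 + 30 + 31 + 30 = 334 (1921 is not a leap year); day of year = 334 + 10 = 344
1926-06-12: days before June = 31 + 28 + 31 + 30 + 31 = 151 (1926 is not a leap year); day of year = 151 + 12 = 163
Rest of 1921: 365 - 344 = 21
Full years 1922 (365), 1923 (365), 1924 (366), 1925 (365): 1461
Total = 21 + 1461 + 163 = 1645

1645 days


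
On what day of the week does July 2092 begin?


Target: July 1, 2092
Anchor: Jan 1, 2092. With p = 2092 - 1 = 2091: (p + p//4 - p//100 + p//400) mod 7 = (2091 + 522 - 20 + 5) mod 7 = 2598 mod 7 = 1 -> Tuesday (Mon=0 ... Sun=6)
Days before July (Jan-Jun): 182 days
Weekday index = (1 + 182) mod 7 = 1

Tuesday


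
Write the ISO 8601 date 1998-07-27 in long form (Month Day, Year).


ISO 1998-07-27 parses as year=1998, month=07, day=27
Month 7 -> July

July 27, 1998


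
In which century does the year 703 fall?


Century = (year - 1) // 100 + 1
= (703 - 1) // 100 + 1
= 702 // 100 + 1
= 7 + 1

8th century


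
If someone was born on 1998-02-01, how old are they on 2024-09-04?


Birth: 1998-02-01
Reference: 2024-09-04
Year difference: 2024 - 1998 = 26

26 years old


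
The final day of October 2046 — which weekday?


October 2046 has 31 days
Anchor: Jan 1, 2046. With p = 2046 - 1 = 2045: (p + p//4 - p//100 + p//400) mod 7 = (2045 + 511 - 20 + 5) mod 7 = 2541 mod 7 = 0 -> Monday (Mon=0 ... Sun=6)
Days before October (Jan-Sep): 273; October 1 index = (0 + 273) mod 7 = 0 -> Monday
Last day offset: 31 - 1 = 30 days
Weekday index = (0 + 30) mod 7 = 2

Wednesday, October 31


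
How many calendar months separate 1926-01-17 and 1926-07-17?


From January 1926 to July 1926
0 years * 12 = 0 months, plus 6 months = 6

6 months


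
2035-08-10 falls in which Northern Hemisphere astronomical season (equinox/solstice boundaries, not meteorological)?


Date: August 10
Astronomical Summer (approx.; exact equinox/solstice day varies by year): June 21 to September 21
August 10 falls within the Summer window

Summer


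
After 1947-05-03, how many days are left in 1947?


Day of year: 123 of 365
Remaining = 365 - 123

242 days


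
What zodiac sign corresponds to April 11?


Date: April 11
Conventional tropical zodiac dates: Aries from March 21 onward; Taurus starts April 20
April 11 falls within the Aries range

Aries


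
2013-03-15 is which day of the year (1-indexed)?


Date: March 15, 2013
Days in months 1 through 2: 59
Plus 15 days in March

Day of year: 74


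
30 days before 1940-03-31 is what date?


Start: 1940-03-31, subtract 30 days
31 - 30 = 1 stays within March 1940

Result: 1940-03-01


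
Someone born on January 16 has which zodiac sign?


Date: January 16
Conventional tropical zodiac dates: Capricorn from December 22 onward; Aquarius starts January 20
January 16 falls within the Capricorn range

Capricorn


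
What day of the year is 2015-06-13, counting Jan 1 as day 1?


Date: June 13, 2015
Days in months 1 through 5: 151
Plus 13 days in June

Day of year: 164


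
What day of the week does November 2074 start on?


Target: November 1, 2074
Anchor: Jan 1, 2074. With p = 2074 - 1 = 2073: (p + p//4 - p//100 + p//400) mod 7 = (2073 + 518 - 20 + 5) mod 7 = 2576 mod 7 = 0 -> Monday (Mon=0 ... Sun=6)
Days before November (Jan-Oct): 304 days
Weekday index = (0 + 304) mod 7 = 3

Thursday


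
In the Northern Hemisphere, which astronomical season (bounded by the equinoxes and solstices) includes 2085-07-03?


Date: July 3
Astronomical Summer (approx.; exact equinox/solstice day varies by year): June 21 to September 21
July 3 falls within the Summer window

Summer


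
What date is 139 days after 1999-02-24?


Start: 1999-02-24, add 139 days
February 1999 has 28 days: 28 - 24 = 4 days to February 28 -> 135 left
March 1999 has 31 days -> 104 left
April 1999 has 30 days -> 74 left
May 1999 has 31 days -> 43 left
June 1999 has 30 days -> 13 left
July 1999: 13 <= 31 -> lands on July 13

Result: 1999-07-13


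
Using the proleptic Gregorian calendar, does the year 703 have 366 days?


Gregorian leap year rule: divisible by 4, but not by 100, unless also by 400.
703 is not divisible by 4 -> not a leap year

No


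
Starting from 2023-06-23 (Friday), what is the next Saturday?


Current: Friday
Target: Saturday
Days ahead: 1

Next Saturday: 2023-06-24


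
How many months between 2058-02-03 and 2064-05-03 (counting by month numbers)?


From February 2058 to May 2064
6 years * 12 = 72 months, plus 3 months = 75

75 months


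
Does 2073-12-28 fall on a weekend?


Anchor: Jan 1, 2073. With p = 2073 - 1 = 2072: (p + p//4 - p//100 + p//400) mod 7 = (2072 + 518 - 20 + 5) mod 7 = 2575 mod 7 = 6 -> Sunday (Mon=0 ... Sun=6)
Day of year: 362; offset = 361
Weekday index = (6 + 361) mod 7 = 3 -> Thursday
Weekend days: Saturday, Sunday

No


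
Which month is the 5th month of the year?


Month 5 of 12

May


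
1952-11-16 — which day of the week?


Date: November 16, 1952
Anchor: Jan 1, 1952. With p = 1952 - 1 = 1951: (p + p//4 - p//100 + p//400) mod 7 = (1951 + 487 - 19 + 4) mod 7 = 2423 mod 7 = 1 -> Tuesday (Mon=0 ... Sun=6)
Days before November (Jan-Oct): 305; offset = 305 + 16 - 1 = 320
Weekday index = (1 + 320) mod 7 = 6

Day of the week: Sunday


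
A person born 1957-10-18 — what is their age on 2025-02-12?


Birth: 1957-10-18
Reference: 2025-02-12
Year difference: 2025 - 1957 = 68
Birthday not yet reached in 2025, subtract 1

67 years old


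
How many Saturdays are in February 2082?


February 2082 has 28 days
Anchor: Jan 1, 2082. With p = 2082 - 1 = 2081: (p + p//4 - p//100 + p//400) mod 7 = (2081 + 520 - 20 + 5) mod 7 = 2586 mod 7 = 3 -> Thursday (Mon=0 ... Sun=6)
Days before February (Jan): 31; February 1 index = (3 + 31) mod 7 = 6 -> Sunday
First Saturday is February 7
Saturdays: 7, 14, 21, 28

4 Saturdays


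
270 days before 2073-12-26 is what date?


Start: 2073-12-26, subtract 270 days
Back 26 days from December 26 reaches November 30, 2073 -> 244 left
November 2073 has 30 days -> back to October 31, 2073 -> 214 left
October 2073 has 31 days -> back to September 30, 2073 -> 183 left
September 2073 has 30 days -> back to August 31, 2073 -> 153 left
August 2073 has 31 days -> back to July 31, 2073 -> 122 left
July 2073 has 31 days -> back to June 30, 2073 -> 91 left
June 2073 has 30 days -> back to May 31, 2073 -> 61 left
May 2073 has 31 days -> back to April 30, 2073 -> 30 left
April 2073 has 30 days -> back to March 31, 2073 -> 0 left
March 2073: 31 - 0 = 31 -> lands on March 31

Result: 2073-03-31


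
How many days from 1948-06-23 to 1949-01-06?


From 1948-06-23 to 1949-01-06
1948-06-23: days before June = 31 + 29 + 31 + 30 + 31 = 152 (1948 is a leap year); day of year = 152 + 23 = 175
1949-01-06: day of year = 6
Rest of 1948: 366 - 175 = 191
Total = 191 + 6 = 197

197 days


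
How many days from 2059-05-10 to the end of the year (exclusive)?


Day of year: 130 of 365
Remaining = 365 - 130

235 days


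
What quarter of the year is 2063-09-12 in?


Month: September (month 9)
Q1: Jan-Mar, Q2: Apr-Jun, Q3: Jul-Sep, Q4: Oct-Dec

Q3


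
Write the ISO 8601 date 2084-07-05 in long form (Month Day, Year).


ISO 2084-07-05 parses as year=2084, month=07, day=05
Month 7 -> July

July 5, 2084


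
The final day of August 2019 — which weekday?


August 2019 has 31 days
Anchor: Jan 1, 2019. With p = 2019 - 1 = 2018: (p + p//4 - p//100 + p//400) mod 7 = (2018 + 504 - 20 + 5) mod 7 = 2507 mod 7 = 1 -> Tuesday (Mon=0 ... Sun=6)
Days before August (Jan-Jul): 212; August 1 index = (1 + 212) mod 7 = 3 -> Thursday
Last day offset: 31 - 1 = 30 days
Weekday index = (3 + 30) mod 7 = 5

Saturday, August 31


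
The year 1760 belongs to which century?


Century = (year - 1) // 100 + 1
= (1760 - 1) // 100 + 1
= 1759 // 100 + 1
= 17 + 1

18th century


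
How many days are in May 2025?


May 2025

31 days


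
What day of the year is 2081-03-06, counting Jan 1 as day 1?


Date: March 6, 2081
Days in months 1 through 2: 59
Plus 6 days in March

Day of year: 65


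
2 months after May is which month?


May is month 5
5 + 2 = 7

July


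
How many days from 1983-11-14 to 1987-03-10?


From 1983-11-14 to 1987-03-10
1983-11-14: days before November = 31 + 28 + 31 + 30 + 31 + 30 + 31 + 31 + 30 + 31 = 304 (1983 is not a leap year); day of year = 304 + 14 = 318
1987-03-10: days before March = 31 + 28 = 59 (1987 is not a leap year); day of year = 59 + 10 = 69
Rest of 1983: 365 - 318 = 47
Full years 1984 (366), 1985 (365), 1986 (365): 1096
Total = 47 + 1096 + 69 = 1212

1212 days


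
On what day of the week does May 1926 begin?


Target: May 1, 1926
Anchor: Jan 1, 1926. With p = 1926 - 1 = 1925: (p + p//4 - p//100 + p//400) mod 7 = (1925 + 481 - 19 + 4) mod 7 = 2391 mod 7 = 4 -> Friday (Mon=0 ... Sun=6)
Days before May (Jan-Apr): 120 days
Weekday index = (4 + 120) mod 7 = 5

Saturday


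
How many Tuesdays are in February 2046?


February 2046 has 28 days
Anchor: Jan 1, 2046. With p = 2046 - 1 = 2045: (p + p//4 - p//100 + p//400) mod 7 = (2045 + 511 - 20 + 5) mod 7 = 2541 mod 7 = 0 -> Monday (Mon=0 ... Sun=6)
Days before February (Jan): 31; February 1 index = (0 + 31) mod 7 = 3 -> Thursday
First Tuesday is February 6
Tuesdays: 6, 13, 20, 27

4 Tuesdays


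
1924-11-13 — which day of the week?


Date: November 13, 1924
Anchor: Jan 1, 1924. With p = 1924 - 1 = 1923: (p + p//4 - p//100 + p//400) mod 7 = (1923 + 480 - 19 + 4) mod 7 = 2388 mod 7 = 1 -> Tuesday (Mon=0 ... Sun=6)
Days before November (Jan-Oct): 305; offset = 305 + 13 - 1 = 317
Weekday index = (1 + 317) mod 7 = 3

Day of the week: Thursday


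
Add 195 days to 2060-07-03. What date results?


Start: 2060-07-03, add 195 days
July 2060 has 31 days: 31 - 3 = 28 days to July 31 -> 167 left
August 2060 has 31 days -> 136 left
September 2060 has 30 days -> 106 left
October 2060 has 31 days -> 75 left
November 2060 has 30 days -> 45 left
December 2060 has 31 days -> 14 left
January 2061: 14 <= 31 -> lands on January 14

Result: 2061-01-14


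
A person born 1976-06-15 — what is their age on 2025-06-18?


Birth: 1976-06-15
Reference: 2025-06-18
Year difference: 2025 - 1976 = 49

49 years old


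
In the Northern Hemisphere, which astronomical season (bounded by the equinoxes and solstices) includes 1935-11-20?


Date: November 20
Astronomical Autumn (approx.; exact equinox/solstice day varies by year): September 22 to December 20
November 20 falls within the Autumn window

Autumn


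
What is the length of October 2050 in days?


October 2050

31 days


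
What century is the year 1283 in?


Century = (year - 1) // 100 + 1
= (1283 - 1) // 100 + 1
= 1282 // 100 + 1
= 12 + 1

13th century


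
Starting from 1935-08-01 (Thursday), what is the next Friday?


Current: Thursday
Target: Friday
Days ahead: 1

Next Friday: 1935-08-02


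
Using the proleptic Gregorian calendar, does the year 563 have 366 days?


Gregorian leap year rule: divisible by 4, but not by 100, unless also by 400.
563 is not divisible by 4 -> not a leap year

No
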